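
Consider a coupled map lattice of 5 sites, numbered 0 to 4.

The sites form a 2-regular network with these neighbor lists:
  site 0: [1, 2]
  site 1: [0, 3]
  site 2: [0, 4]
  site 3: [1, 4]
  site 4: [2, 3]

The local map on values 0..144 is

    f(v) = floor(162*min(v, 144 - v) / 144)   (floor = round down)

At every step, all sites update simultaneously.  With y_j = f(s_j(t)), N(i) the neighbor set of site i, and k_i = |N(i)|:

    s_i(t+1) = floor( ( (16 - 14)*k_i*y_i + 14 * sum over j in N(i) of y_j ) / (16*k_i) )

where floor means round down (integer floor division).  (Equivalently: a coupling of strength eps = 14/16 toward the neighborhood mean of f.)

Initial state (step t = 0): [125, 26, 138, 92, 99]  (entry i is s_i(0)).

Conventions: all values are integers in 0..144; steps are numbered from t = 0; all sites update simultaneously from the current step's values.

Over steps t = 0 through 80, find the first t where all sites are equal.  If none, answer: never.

Answer: 7
Key observation: Synchronization is absorbing here: once all sites are equal they stay equal, and step 7 is the first all-equal step.

Derivation:
t=0: [125, 26, 138, 92, 99]  (not all equal)
t=1: [17, 38, 31, 41, 34]  (not all equal)
t=2: [35, 33, 29, 40, 39]  (not all equal)
t=3: [35, 41, 39, 40, 39]  (not all equal)
t=4: [43, 42, 41, 44, 43]  (not all equal)
t=5: [46, 48, 47, 47, 47]  (not all equal)
t=6: [52, 51, 51, 52, 52]  (not all equal)
t=7: [57, 57, 57, 57, 57]  (all equal)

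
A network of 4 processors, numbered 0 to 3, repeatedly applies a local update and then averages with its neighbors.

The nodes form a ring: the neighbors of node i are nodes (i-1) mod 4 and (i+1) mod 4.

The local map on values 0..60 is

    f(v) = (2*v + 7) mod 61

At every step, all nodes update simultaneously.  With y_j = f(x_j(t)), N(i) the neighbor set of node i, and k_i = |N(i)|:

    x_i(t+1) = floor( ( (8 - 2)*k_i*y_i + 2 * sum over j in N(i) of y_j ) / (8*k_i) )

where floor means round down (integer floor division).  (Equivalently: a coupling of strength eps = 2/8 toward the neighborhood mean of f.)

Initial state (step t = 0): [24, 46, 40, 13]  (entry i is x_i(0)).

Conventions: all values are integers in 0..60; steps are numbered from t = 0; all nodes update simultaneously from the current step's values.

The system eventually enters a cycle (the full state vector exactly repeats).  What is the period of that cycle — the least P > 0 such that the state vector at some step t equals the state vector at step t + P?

Simulating step by step:
t=0: [24, 46, 40, 13]
t=1: [50, 38, 28, 34]
t=2: [39, 22, 6, 16]
t=3: [29, 43, 25, 34]
t=4: [8, 31, 48, 18]
t=5: [23, 14, 37, 40]
t=6: [47, 35, 22, 28]
t=7: [32, 23, 40, 12]
t=8: [18, 44, 30, 27]
t=9: [36, 31, 8, 6]
t=10: [16, 11, 20, 19]
t=11: [38, 32, 44, 44]
t=12: [22, 14, 31, 32]
t=13: [43, 33, 11, 14]
t=14: [29, 16, 27, 33]
t=15: [9, 29, 6, 9]
t=16: [22, 8, 17, 24]
t=17: [48, 28, 40, 52]
t=18: [38, 10, 26, 46]
t=19: [24, 30, 52, 38]
t=20: [44, 17, 41, 29]
t=21: [31, 38, 26, 10]
t=22: [12, 24, 50, 28]
t=23: [30, 50, 41, 11]
t=24: [13, 38, 30, 26]
t=25: [34, 21, 14, 49]
t=26: [22, 42, 37, 39]
t=27: [45, 31, 21, 26]
t=28: [35, 16, 45, 54]
t=29: [23, 35, 38, 47]
t=30: [46, 21, 23, 39]
t=31: [37, 48, 48, 29]
t=32: [20, 39, 37, 10]
t=33: [41, 26, 21, 28]
t=34: [28, 53, 44, 11]
t=35: [11, 43, 35, 26]
t=36: [33, 29, 23, 49]
t=37: [15, 11, 45, 41]
t=38: [34, 30, 34, 30]
t=39: [12, 8, 12, 8]
t=40: [29, 25, 29, 25]
t=41: [17, 43, 17, 43]
t=42: [38, 34, 38, 34]
t=43: [20, 16, 20, 16]
t=44: [45, 41, 45, 41]
t=45: [34, 30, 34, 30]

Answer: 7
Key observation: The state at step 38, [34, 30, 34, 30], reappears at step 45 — and no state repeats earlier — so the cycle the system enters has period 7.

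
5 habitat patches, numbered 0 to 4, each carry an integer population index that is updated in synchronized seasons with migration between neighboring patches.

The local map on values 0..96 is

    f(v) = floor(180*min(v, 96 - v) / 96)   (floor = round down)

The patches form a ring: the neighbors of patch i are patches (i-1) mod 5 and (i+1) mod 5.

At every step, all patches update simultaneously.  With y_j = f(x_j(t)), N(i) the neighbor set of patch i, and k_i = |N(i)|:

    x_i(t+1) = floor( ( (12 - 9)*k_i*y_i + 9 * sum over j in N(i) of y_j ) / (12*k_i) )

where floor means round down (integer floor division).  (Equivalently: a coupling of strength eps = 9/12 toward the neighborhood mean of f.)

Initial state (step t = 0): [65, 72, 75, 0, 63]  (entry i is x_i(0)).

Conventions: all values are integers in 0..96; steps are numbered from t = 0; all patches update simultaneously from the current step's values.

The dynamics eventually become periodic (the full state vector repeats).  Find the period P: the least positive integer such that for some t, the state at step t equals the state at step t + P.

Answer: 10
Key observation: The state at step 13, [82, 80, 80, 82, 82], reappears at step 23 — and no state repeats earlier — so the cycle the system enters has period 10.

Derivation:
t=0: [65, 72, 75, 0, 63]
t=1: [54, 47, 26, 37, 37]
t=2: [78, 69, 70, 61, 72]
t=3: [43, 42, 55, 51, 48]
t=4: [83, 78, 79, 83, 84]
t=5: [26, 28, 29, 25, 23]
t=6: [47, 51, 50, 47, 46]
t=7: [85, 86, 86, 86, 87]
t=8: [17, 18, 18, 17, 18]
t=9: [32, 32, 32, 32, 31]
t=10: [59, 60, 60, 59, 59]
t=11: [68, 67, 67, 68, 69]
t=12: [52, 53, 53, 52, 51]
t=13: [82, 80, 80, 82, 82]
t=14: [27, 28, 28, 27, 26]
t=15: [50, 51, 51, 50, 49]
t=16: [86, 84, 84, 86, 86]
t=17: [19, 20, 20, 19, 18]
t=18: [35, 36, 36, 35, 34]
t=19: [65, 66, 66, 65, 64]
t=20: [58, 56, 56, 58, 58]
t=21: [72, 73, 73, 72, 71]
t=22: [44, 43, 43, 44, 45]
t=23: [82, 80, 80, 82, 82]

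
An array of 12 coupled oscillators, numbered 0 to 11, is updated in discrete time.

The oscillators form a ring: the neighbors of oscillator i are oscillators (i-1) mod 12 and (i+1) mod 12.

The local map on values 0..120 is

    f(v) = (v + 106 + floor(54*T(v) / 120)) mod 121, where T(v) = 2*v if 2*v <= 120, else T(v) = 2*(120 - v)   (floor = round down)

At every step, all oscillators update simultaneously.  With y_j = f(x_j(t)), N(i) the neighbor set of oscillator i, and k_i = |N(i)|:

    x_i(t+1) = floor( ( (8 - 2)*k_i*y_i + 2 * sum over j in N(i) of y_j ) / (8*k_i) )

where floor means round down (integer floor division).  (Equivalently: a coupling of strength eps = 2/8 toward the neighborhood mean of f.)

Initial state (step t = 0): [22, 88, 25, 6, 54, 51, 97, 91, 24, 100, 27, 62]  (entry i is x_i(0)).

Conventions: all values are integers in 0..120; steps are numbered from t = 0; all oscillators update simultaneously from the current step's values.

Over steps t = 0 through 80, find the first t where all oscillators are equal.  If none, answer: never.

Simulating step by step:
t=0: [22, 88, 25, 6, 54, 51, 97, 91, 24, 100, 27, 62]  (not all equal)
t=1: [44, 83, 51, 102, 90, 84, 99, 93, 48, 85, 52, 82]  (not all equal)
t=2: [76, 94, 86, 100, 102, 101, 101, 98, 82, 95, 87, 94]  (not all equal)
t=3: [100, 101, 101, 102, 103, 103, 102, 102, 101, 101, 101, 101]  (not all equal)
t=4: [103, 103, 103, 103, 103, 103, 103, 103, 103, 103, 103, 103]  (all equal)

Answer: 4
Key observation: Synchronization is absorbing here: once all oscillators are equal they stay equal, and step 4 is the first all-equal step.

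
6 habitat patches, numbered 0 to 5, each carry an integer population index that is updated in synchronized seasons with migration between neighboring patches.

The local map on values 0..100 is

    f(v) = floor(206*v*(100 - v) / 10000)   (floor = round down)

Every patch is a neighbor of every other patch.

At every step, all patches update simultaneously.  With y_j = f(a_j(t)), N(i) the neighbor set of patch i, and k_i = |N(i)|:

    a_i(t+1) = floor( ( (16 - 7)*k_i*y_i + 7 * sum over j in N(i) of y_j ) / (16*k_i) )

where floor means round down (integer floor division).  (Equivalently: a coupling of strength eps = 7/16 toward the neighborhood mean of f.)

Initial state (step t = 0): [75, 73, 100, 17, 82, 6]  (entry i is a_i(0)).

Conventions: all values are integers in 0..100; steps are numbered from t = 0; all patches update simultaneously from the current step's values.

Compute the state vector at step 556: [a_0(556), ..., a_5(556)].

Simulating step by step:
t=0: [75, 73, 100, 17, 82, 6]
t=1: [31, 31, 12, 26, 27, 18]
t=2: [39, 39, 29, 37, 38, 33]
t=3: [47, 47, 44, 47, 47, 45]
t=4: [50, 50, 50, 50, 50, 50]
t=5: [51, 51, 51, 51, 51, 51]
t=6: [51, 51, 51, 51, 51, 51]

Answer: [51, 51, 51, 51, 51, 51]
Key observation: The state at step 5, [51, 51, 51, 51, 51, 51], reappears at step 6: the system is in a cycle of period 1 from step 5 on.  Therefore the state at step 556 equals the state at step 5 + ((556 - 5) mod 1) = 5, which is [51, 51, 51, 51, 51, 51].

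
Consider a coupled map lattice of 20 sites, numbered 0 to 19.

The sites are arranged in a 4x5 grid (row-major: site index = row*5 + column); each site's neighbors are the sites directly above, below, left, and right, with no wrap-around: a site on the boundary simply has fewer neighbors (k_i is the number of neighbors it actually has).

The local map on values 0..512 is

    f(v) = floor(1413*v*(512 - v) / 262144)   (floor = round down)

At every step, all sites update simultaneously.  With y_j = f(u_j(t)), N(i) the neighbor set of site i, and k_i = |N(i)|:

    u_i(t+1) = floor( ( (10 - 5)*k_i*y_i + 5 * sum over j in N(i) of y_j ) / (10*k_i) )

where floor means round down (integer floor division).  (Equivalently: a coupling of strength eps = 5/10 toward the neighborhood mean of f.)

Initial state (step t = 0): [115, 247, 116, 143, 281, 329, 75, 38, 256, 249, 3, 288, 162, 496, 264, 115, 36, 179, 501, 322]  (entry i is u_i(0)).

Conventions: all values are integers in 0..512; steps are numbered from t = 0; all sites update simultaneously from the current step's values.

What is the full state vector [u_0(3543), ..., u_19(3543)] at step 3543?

Simulating step by step:
t=0: [115, 247, 116, 143, 281, 329, 75, 38, 256, 249, 3, 288, 162, 496, 264, 115, 36, 179, 501, 322]
t=1: [292, 287, 245, 300, 333, 233, 228, 183, 273, 351, 156, 246, 253, 150, 296, 148, 198, 231, 129, 259]
t=2: [347, 348, 345, 341, 322, 340, 346, 337, 333, 321, 314, 343, 341, 310, 330, 303, 332, 333, 298, 329]
t=3: [309, 308, 311, 317, 325, 316, 310, 315, 322, 327, 328, 316, 317, 331, 326, 334, 323, 323, 335, 328]
t=4: [336, 337, 335, 331, 328, 333, 335, 333, 328, 326, 326, 332, 331, 324, 325, 323, 328, 328, 322, 323]
t=5: [318, 317, 319, 322, 324, 321, 319, 321, 324, 325, 325, 322, 323, 326, 327, 327, 325, 325, 328, 328]
t=6: [331, 332, 330, 329, 328, 330, 330, 329, 328, 327, 327, 328, 328, 326, 326, 326, 327, 327, 325, 325]
t=7: [322, 322, 323, 324, 325, 323, 323, 324, 325, 325, 325, 325, 325, 325, 326, 326, 325, 326, 326, 326]
t=8: [329, 329, 328, 327, 327, 328, 328, 328, 327, 326, 327, 327, 327, 326, 326, 326, 326, 326, 326, 326]
t=9: [324, 324, 325, 325, 326, 325, 325, 325, 325, 326, 325, 325, 325, 326, 326, 326, 326, 326, 326, 326]
t=10: [327, 327, 327, 326, 326, 327, 327, 327, 326, 326, 326, 326, 326, 326, 326, 326, 326, 326, 326, 326]
t=11: [326, 326, 326, 326, 326, 326, 326, 326, 326, 326, 326, 326, 326, 326, 326, 326, 326, 326, 326, 326]
t=12: [326, 326, 326, 326, 326, 326, 326, 326, 326, 326, 326, 326, 326, 326, 326, 326, 326, 326, 326, 326]

Answer: [326, 326, 326, 326, 326, 326, 326, 326, 326, 326, 326, 326, 326, 326, 326, 326, 326, 326, 326, 326]
Key observation: The state at step 11, [326, 326, 326, 326, 326, 326, 326, 326, 326, 326, 326, 326, 326, 326, 326, 326, 326, 326, 326, 326], reappears at step 12: the system is in a cycle of period 1 from step 11 on.  Therefore the state at step 3543 equals the state at step 11 + ((3543 - 11) mod 1) = 11, which is [326, 326, 326, 326, 326, 326, 326, 326, 326, 326, 326, 326, 326, 326, 326, 326, 326, 326, 326, 326].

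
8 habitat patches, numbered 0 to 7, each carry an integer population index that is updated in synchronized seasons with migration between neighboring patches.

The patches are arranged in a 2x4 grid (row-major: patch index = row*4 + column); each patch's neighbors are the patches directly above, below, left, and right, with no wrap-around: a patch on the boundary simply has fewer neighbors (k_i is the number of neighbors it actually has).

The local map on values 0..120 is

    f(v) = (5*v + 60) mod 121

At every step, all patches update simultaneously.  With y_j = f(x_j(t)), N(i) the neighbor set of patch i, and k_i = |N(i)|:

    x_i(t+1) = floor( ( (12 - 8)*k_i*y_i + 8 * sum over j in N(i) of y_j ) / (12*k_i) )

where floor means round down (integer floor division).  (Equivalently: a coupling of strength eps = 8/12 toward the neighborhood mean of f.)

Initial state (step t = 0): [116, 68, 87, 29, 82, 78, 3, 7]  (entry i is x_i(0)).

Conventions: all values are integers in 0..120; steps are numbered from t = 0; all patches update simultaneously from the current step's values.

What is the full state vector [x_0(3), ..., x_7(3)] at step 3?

Answer: [28, 57, 66, 100, 58, 46, 71, 76]

Derivation:
t=0: [116, 68, 87, 29, 82, 78, 3, 7]
t=1: [59, 41, 47, 63, 76, 77, 67, 84]
t=2: [71, 62, 32, 60, 90, 56, 66, 53]
t=3: [28, 57, 66, 100, 58, 46, 71, 76]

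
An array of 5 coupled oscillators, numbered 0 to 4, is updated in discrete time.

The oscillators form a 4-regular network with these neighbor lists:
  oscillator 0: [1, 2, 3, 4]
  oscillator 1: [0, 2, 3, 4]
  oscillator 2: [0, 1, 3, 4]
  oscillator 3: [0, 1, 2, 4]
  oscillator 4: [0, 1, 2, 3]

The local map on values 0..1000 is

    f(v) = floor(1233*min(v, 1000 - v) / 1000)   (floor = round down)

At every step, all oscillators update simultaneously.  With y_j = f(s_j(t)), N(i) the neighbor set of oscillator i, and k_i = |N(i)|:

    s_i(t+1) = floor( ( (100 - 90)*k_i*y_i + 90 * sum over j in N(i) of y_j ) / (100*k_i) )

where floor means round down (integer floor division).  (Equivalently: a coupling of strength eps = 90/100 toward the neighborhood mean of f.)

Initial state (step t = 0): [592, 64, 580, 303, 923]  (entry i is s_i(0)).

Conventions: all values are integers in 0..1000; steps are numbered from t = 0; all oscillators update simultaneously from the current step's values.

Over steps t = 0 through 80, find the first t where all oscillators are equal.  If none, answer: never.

Answer: 5
Key observation: Synchronization is absorbing here: once all oscillators are equal they stay equal, and step 5 is the first all-equal step.

Derivation:
t=0: [592, 64, 580, 303, 923]  (not all equal)
t=1: [289, 342, 287, 305, 340]  (not all equal)
t=2: [388, 380, 389, 386, 380]  (not all equal)
t=3: [473, 474, 472, 473, 474]  (not all equal)
t=4: [583, 582, 583, 583, 582]  (not all equal)
t=5: [514, 514, 514, 514, 514]  (all equal)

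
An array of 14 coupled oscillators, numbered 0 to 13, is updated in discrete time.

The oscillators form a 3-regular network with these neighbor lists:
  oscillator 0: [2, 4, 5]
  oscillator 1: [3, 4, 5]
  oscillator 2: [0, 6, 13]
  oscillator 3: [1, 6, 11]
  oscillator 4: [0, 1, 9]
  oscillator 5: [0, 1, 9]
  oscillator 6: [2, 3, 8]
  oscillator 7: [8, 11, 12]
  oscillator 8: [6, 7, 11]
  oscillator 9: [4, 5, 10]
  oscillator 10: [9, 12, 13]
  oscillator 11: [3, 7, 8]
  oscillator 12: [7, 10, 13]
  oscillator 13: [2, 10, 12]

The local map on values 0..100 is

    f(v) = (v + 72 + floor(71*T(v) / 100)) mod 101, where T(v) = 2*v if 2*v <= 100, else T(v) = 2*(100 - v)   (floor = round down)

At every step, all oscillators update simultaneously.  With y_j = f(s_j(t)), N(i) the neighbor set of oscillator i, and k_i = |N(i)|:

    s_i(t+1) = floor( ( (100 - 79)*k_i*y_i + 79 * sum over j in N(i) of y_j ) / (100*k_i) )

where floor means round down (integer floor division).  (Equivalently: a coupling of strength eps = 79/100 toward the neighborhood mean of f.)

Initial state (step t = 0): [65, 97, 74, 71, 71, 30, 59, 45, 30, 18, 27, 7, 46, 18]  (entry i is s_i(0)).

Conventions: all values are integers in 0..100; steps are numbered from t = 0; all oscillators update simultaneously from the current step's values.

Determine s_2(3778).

Answer: s_2(3778) = 79
Key observation: The state at step 5, [79, 79, 79, 79, 79, 79, 79, 79, 79, 79, 79, 79, 79, 79], reappears at step 6: the system is in a cycle of period 1 from step 5 on.  Therefore the state at step 3778 equals the state at step 5 + ((3778 - 5) mod 1) = 5, which is [79, 79, 79, 79, 79, 79, 79, 79, 79, 79, 79, 79, 79, 79].

Derivation:
t=0: [65, 97, 74, 71, 71, 30, 59, 45, 30, 18, 27, 7, 46, 18]
t=1: [72, 70, 66, 82, 62, 54, 72, 72, 76, 45, 36, 72, 51, 55]
t=2: [85, 84, 84, 81, 82, 83, 81, 84, 81, 78, 80, 80, 79, 80]
t=3: [77, 77, 77, 78, 78, 78, 77, 78, 78, 78, 79, 77, 78, 78]
t=4: [80, 80, 80, 80, 80, 80, 80, 80, 80, 79, 79, 80, 79, 79]
t=5: [79, 79, 79, 79, 79, 79, 79, 79, 79, 79, 79, 79, 79, 79]
t=6: [79, 79, 79, 79, 79, 79, 79, 79, 79, 79, 79, 79, 79, 79]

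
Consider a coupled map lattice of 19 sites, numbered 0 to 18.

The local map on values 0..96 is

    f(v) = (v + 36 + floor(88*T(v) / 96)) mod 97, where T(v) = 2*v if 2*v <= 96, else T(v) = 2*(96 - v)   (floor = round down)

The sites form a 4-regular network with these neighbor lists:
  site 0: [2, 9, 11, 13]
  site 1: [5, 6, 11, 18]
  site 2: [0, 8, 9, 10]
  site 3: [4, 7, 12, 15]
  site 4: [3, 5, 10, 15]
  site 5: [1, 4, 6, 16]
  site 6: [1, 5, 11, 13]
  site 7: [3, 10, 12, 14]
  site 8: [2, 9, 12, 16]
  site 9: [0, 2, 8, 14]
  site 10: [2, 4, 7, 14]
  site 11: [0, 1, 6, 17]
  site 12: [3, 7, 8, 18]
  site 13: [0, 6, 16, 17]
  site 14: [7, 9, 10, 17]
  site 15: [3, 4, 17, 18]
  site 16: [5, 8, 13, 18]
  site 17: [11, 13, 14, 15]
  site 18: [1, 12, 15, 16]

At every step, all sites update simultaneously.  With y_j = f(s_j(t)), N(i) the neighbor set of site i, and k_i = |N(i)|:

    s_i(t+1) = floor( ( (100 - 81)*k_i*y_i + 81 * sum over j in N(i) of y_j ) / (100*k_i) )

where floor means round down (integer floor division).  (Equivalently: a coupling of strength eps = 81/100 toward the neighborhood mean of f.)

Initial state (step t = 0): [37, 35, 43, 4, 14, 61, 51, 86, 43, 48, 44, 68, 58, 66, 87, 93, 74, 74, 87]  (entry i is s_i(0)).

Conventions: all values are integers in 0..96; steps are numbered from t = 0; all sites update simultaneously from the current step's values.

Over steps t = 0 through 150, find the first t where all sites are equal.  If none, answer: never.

Simulating step by step:
t=0: [37, 35, 43, 4, 14, 61, 51, 86, 43, 48, 44, 68, 58, 66, 87, 93, 74, 74, 87]  (not all equal)
t=1: [59, 55, 60, 53, 56, 60, 58, 52, 62, 55, 56, 52, 51, 56, 55, 50, 55, 49, 47]  (not all equal)
t=2: [67, 68, 66, 70, 68, 67, 67, 69, 67, 66, 68, 68, 69, 68, 70, 71, 67, 70, 70]  (not all equal)
t=3: [59, 58, 59, 56, 57, 58, 58, 56, 59, 58, 57, 58, 57, 58, 57, 56, 58, 56, 57]  (not all equal)
t=4: [65, 66, 65, 67, 67, 66, 66, 67, 65, 65, 66, 66, 67, 66, 67, 67, 66, 66, 66]  (not all equal)
t=5: [60, 60, 60, 59, 59, 59, 60, 59, 59, 59, 59, 60, 59, 60, 59, 59, 60, 59, 59]  (not all equal)
t=6: [65, 65, 65, 65, 65, 65, 65, 65, 65, 65, 65, 65, 65, 65, 65, 65, 65, 65, 65]  (all equal)

Answer: 6
Key observation: Synchronization is absorbing here: once all sites are equal they stay equal, and step 6 is the first all-equal step.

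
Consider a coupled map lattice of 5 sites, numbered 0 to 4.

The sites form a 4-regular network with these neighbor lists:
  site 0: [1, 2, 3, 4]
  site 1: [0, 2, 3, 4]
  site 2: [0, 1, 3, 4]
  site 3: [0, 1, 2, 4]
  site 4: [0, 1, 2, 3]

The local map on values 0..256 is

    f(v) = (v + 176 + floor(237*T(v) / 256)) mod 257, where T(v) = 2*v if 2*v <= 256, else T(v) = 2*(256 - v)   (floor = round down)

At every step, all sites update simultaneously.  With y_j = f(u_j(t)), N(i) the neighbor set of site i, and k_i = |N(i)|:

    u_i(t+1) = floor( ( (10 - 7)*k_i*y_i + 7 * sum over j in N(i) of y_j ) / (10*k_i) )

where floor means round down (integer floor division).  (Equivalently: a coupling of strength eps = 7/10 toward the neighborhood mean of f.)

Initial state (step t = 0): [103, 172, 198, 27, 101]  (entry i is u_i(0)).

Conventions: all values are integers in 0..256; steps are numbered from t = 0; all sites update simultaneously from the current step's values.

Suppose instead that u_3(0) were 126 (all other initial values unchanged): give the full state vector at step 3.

Answer: [190, 190, 190, 190, 190]
Key observation: This trace re-runs the system from the modified initial state.

Derivation:
t=0: [103, 172, 198, 126, 101]
t=1: [185, 190, 187, 161, 185]
t=2: [237, 236, 237, 239, 237]
t=3: [190, 190, 190, 190, 190]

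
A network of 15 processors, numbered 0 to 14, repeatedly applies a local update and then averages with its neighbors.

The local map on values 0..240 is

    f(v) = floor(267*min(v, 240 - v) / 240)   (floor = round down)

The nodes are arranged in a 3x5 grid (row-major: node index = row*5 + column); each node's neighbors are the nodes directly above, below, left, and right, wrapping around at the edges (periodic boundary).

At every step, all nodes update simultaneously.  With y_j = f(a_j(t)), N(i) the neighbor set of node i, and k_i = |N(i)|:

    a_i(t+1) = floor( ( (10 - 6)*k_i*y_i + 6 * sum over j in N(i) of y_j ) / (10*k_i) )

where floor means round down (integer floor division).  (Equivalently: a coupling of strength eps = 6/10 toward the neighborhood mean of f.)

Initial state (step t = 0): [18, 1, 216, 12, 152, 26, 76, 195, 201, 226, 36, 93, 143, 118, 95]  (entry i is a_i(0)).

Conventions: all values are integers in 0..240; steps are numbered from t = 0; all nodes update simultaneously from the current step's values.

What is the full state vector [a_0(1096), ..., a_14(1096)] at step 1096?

Simulating step by step:
t=0: [18, 1, 216, 12, 152, 26, 76, 195, 201, 226, 36, 93, 143, 118, 95]
t=1: [32, 35, 36, 49, 61, 35, 60, 59, 48, 46, 54, 76, 89, 92, 84]
t=2: [44, 48, 54, 60, 61, 47, 60, 64, 62, 58, 61, 73, 83, 85, 79]
t=3: [55, 59, 66, 69, 66, 57, 64, 71, 71, 66, 67, 74, 82, 84, 78]
t=4: [65, 69, 75, 77, 73, 67, 71, 78, 79, 74, 73, 77, 85, 86, 81]
t=5: [75, 78, 84, 85, 81, 76, 79, 85, 87, 82, 80, 83, 89, 91, 86]
t=6: [85, 87, 93, 94, 90, 86, 88, 93, 95, 91, 88, 90, 96, 98, 93]
t=7: [95, 97, 102, 104, 100, 96, 97, 102, 104, 100, 97, 99, 104, 106, 102]
t=8: [106, 108, 112, 114, 111, 106, 108, 112, 114, 111, 107, 109, 113, 115, 112]
t=9: [118, 120, 123, 125, 122, 118, 120, 123, 125, 122, 119, 121, 124, 125, 123]
t=10: [131, 132, 129, 128, 130, 131, 132, 129, 128, 130, 131, 131, 129, 127, 130]
t=11: [121, 120, 122, 123, 122, 121, 120, 122, 123, 122, 121, 121, 123, 123, 122]
t=12: [132, 132, 131, 130, 131, 132, 132, 131, 130, 131, 131, 132, 130, 130, 131]
t=13: [120, 120, 121, 121, 121, 120, 120, 121, 121, 121, 120, 120, 121, 121, 121]
t=14: [132, 132, 132, 132, 132, 132, 132, 132, 132, 132, 132, 132, 132, 132, 132]
t=15: [120, 120, 120, 120, 120, 120, 120, 120, 120, 120, 120, 120, 120, 120, 120]
t=16: [133, 133, 133, 133, 133, 133, 133, 133, 133, 133, 133, 133, 133, 133, 133]
t=17: [119, 119, 119, 119, 119, 119, 119, 119, 119, 119, 119, 119, 119, 119, 119]
t=18: [132, 132, 132, 132, 132, 132, 132, 132, 132, 132, 132, 132, 132, 132, 132]

Answer: [133, 133, 133, 133, 133, 133, 133, 133, 133, 133, 133, 133, 133, 133, 133]
Key observation: The state at step 14, [132, 132, 132, 132, 132, 132, 132, 132, 132, 132, 132, 132, 132, 132, 132], reappears at step 18: the system is in a cycle of period 4 from step 14 on.  Therefore the state at step 1096 equals the state at step 14 + ((1096 - 14) mod 4) = 16, which is [133, 133, 133, 133, 133, 133, 133, 133, 133, 133, 133, 133, 133, 133, 133].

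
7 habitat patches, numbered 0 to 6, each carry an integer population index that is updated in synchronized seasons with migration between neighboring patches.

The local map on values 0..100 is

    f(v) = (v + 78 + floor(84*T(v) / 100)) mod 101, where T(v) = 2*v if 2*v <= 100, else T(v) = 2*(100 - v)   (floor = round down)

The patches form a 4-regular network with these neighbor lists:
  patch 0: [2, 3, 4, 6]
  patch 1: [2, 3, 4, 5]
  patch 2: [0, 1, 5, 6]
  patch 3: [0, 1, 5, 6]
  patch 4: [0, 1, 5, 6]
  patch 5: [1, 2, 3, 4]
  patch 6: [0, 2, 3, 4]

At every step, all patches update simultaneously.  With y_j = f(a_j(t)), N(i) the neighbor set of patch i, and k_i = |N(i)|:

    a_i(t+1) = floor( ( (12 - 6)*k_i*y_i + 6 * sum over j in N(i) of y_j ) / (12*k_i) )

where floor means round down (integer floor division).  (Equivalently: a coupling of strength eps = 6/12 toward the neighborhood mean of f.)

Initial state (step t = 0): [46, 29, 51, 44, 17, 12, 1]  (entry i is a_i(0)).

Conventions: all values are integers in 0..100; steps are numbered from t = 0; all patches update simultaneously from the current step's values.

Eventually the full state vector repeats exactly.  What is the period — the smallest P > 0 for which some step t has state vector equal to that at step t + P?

Simulating step by step:
t=0: [46, 29, 51, 44, 17, 12, 1]
t=1: [75, 43, 34, 77, 41, 26, 68]
t=2: [90, 82, 75, 87, 84, 65, 91]
t=3: [85, 90, 91, 86, 87, 94, 85]
t=4: [86, 83, 83, 85, 84, 82, 86]
t=5: [86, 87, 87, 87, 87, 88, 86]
t=6: [85, 85, 85, 85, 85, 85, 85]
t=7: [87, 87, 87, 87, 87, 87, 87]
t=8: [85, 85, 85, 85, 85, 85, 85]

Answer: 2
Key observation: The state at step 6, [85, 85, 85, 85, 85, 85, 85], reappears at step 8 — and no state repeats earlier — so the cycle the system enters has period 2.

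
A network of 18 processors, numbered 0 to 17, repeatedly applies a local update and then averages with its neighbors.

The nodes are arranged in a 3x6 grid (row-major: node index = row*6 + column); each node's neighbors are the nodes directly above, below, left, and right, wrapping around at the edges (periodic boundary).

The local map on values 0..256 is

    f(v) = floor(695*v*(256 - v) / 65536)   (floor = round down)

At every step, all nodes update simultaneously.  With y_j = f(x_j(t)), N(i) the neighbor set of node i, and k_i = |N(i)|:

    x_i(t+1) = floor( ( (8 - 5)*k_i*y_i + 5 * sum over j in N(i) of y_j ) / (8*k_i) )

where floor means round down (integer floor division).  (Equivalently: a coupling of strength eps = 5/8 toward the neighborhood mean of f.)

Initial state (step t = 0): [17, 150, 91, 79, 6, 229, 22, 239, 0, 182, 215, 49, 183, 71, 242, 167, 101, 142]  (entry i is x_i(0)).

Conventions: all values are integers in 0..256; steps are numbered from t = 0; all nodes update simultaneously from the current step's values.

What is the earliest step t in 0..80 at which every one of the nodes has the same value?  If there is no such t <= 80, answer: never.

Answer: never
Key observation: The state at step 6 reappears at step 8 — the system is in a cycle of period 2 from step 6 on.  No step 0..8 is synchronized, and the cycle repeats forever, so no step up to 80 (or ever) has all nodes equal.

Derivation:
t=0: [17, 150, 91, 79, 6, 229, 22, 239, 0, 182, 215, 49, 183, 71, 242, 167, 101, 142]  (not all equal)
t=1: [83, 123, 114, 129, 79, 76, 72, 72, 59, 115, 102, 99, 116, 112, 84, 135, 130, 138]  (not all equal)
t=2: [155, 163, 161, 168, 158, 153, 150, 147, 145, 163, 164, 158, 163, 163, 157, 169, 167, 166]  (not all equal)
t=3: [164, 162, 162, 158, 161, 164, 165, 166, 166, 160, 160, 163, 161, 162, 162, 157, 158, 160]  (not all equal)
t=4: [160, 160, 161, 162, 162, 160, 159, 159, 159, 162, 162, 160, 161, 160, 161, 163, 163, 161]  (not all equal)
t=5: [162, 162, 162, 161, 161, 161, 162, 162, 162, 161, 161, 162, 162, 162, 161, 160, 160, 161]  (not all equal)
t=6: [161, 161, 161, 161, 162, 161, 161, 161, 161, 161, 161, 161, 161, 161, 161, 162, 162, 161]  (not all equal)
t=7: [162, 162, 162, 161, 161, 161, 162, 162, 162, 161, 161, 162, 162, 162, 161, 161, 161, 161]  (not all equal)
t=8: [161, 161, 161, 161, 162, 161, 161, 161, 161, 161, 161, 161, 161, 161, 161, 162, 162, 161]  (not all equal)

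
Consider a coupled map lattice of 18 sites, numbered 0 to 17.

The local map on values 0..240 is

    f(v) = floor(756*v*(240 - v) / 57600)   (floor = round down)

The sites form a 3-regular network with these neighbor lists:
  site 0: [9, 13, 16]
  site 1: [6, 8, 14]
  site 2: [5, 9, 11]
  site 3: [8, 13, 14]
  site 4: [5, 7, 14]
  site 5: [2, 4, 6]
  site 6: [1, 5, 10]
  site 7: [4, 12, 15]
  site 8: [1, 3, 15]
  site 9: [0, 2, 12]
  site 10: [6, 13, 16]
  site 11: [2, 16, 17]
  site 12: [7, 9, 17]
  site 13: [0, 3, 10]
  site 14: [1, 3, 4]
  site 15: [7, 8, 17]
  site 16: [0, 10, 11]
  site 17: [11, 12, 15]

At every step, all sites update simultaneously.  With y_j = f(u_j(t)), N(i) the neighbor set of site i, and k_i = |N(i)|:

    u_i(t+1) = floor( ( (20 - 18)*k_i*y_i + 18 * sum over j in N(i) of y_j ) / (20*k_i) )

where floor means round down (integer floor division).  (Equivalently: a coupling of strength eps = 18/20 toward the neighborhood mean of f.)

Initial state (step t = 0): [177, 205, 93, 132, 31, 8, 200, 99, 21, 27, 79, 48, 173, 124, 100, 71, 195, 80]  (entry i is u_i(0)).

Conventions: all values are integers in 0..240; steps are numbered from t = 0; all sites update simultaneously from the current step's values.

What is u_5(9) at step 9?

Answer: u_5(9) = 130

Derivation:
t=0: [177, 205, 93, 132, 31, 8, 200, 99, 21, 27, 79, 48, 173, 124, 100, 71, 195, 80]
t=1: [128, 113, 83, 148, 125, 113, 95, 136, 137, 150, 139, 150, 143, 168, 128, 139, 141, 145]
t=2: [174, 184, 179, 177, 187, 180, 186, 184, 183, 180, 174, 177, 180, 180, 185, 183, 183, 180]
t=3: [140, 133, 142, 137, 135, 135, 140, 135, 138, 144, 137, 140, 139, 147, 136, 137, 147, 141]
t=4: [180, 184, 183, 182, 185, 183, 185, 185, 185, 182, 180, 181, 183, 183, 185, 184, 183, 183]
t=5: [137, 133, 137, 134, 133, 134, 136, 134, 135, 137, 135, 136, 135, 139, 135, 134, 140, 136]
t=6: [184, 185, 185, 185, 186, 185, 185, 186, 186, 185, 184, 184, 185, 185, 186, 185, 185, 185]
t=7: [133, 131, 133, 131, 131, 132, 133, 132, 132, 133, 133, 133, 132, 134, 132, 131, 134, 133]
t=8: [186, 186, 186, 186, 187, 186, 186, 187, 187, 186, 186, 186, 186, 186, 187, 186, 186, 186]
t=9: [131, 130, 131, 130, 130, 130, 131, 130, 130, 131, 131, 131, 130, 131, 130, 130, 131, 131]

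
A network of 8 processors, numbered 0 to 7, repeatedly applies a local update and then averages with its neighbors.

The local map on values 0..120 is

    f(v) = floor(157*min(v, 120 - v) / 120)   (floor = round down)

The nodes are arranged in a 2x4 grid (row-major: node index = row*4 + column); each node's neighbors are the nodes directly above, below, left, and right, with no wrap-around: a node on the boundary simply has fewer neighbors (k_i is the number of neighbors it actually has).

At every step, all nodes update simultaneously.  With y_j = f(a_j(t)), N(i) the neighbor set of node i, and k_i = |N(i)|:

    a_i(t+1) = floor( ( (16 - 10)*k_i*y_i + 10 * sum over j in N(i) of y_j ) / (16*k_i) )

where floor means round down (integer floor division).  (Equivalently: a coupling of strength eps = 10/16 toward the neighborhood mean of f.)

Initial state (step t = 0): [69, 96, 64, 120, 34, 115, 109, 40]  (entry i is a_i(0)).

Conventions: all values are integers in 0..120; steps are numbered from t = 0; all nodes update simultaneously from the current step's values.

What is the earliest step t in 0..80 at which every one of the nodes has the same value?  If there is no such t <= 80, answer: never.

Simulating step by step:
t=0: [69, 96, 64, 120, 34, 115, 109, 40]  (not all equal)
t=1: [48, 41, 36, 39, 39, 20, 32, 23]  (not all equal)
t=2: [55, 48, 47, 43, 46, 39, 36, 40]  (not all equal)
t=3: [64, 61, 57, 56, 60, 54, 51, 51]  (not all equal)
t=4: [75, 74, 72, 71, 73, 72, 68, 68]  (not all equal)
t=5: [59, 60, 63, 64, 60, 62, 65, 66]  (not all equal)
t=6: [77, 76, 74, 72, 76, 75, 72, 71]  (not all equal)
t=7: [56, 57, 60, 62, 57, 58, 61, 62]  (not all equal)
t=8: [73, 74, 76, 75, 74, 75, 76, 75]  (not all equal)
t=9: [60, 59, 57, 57, 59, 58, 57, 57]  (not all equal)
t=10: [77, 76, 74, 74, 76, 75, 74, 74]  (not all equal)
t=11: [56, 57, 59, 60, 57, 58, 59, 60]  (not all equal)
t=12: [73, 74, 76, 77, 74, 75, 76, 77]  (not all equal)
t=13: [60, 59, 57, 56, 59, 58, 57, 56]  (not all equal)
t=14: [77, 76, 74, 73, 76, 75, 74, 73]  (not all equal)
t=15: [56, 57, 59, 60, 57, 58, 59, 60]  (not all equal)

Answer: never
Key observation: The state at step 11 reappears at step 15 — the system is in a cycle of period 4 from step 11 on.  No step 0..15 is synchronized, and the cycle repeats forever, so no step up to 80 (or ever) has all nodes equal.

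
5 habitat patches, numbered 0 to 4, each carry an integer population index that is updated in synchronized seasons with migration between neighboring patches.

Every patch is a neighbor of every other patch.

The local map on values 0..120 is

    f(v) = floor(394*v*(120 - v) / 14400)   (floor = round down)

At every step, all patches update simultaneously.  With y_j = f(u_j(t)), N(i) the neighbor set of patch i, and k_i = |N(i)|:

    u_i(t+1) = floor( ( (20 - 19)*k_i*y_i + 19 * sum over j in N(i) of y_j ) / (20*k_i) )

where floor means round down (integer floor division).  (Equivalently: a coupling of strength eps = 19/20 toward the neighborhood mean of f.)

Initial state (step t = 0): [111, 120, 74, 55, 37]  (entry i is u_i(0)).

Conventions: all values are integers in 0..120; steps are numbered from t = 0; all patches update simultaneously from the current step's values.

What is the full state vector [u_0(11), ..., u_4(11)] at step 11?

Simulating step by step:
t=0: [111, 120, 74, 55, 37]
t=1: [66, 71, 54, 53, 55]
t=2: [96, 96, 96, 96, 96]
t=3: [63, 63, 63, 63, 63]
t=4: [98, 98, 98, 98, 98]
t=5: [58, 58, 58, 58, 58]
t=6: [98, 98, 98, 98, 98]
t=7: [58, 58, 58, 58, 58]
t=8: [98, 98, 98, 98, 98]
t=9: [58, 58, 58, 58, 58]
t=10: [98, 98, 98, 98, 98]
t=11: [58, 58, 58, 58, 58]

Answer: [58, 58, 58, 58, 58]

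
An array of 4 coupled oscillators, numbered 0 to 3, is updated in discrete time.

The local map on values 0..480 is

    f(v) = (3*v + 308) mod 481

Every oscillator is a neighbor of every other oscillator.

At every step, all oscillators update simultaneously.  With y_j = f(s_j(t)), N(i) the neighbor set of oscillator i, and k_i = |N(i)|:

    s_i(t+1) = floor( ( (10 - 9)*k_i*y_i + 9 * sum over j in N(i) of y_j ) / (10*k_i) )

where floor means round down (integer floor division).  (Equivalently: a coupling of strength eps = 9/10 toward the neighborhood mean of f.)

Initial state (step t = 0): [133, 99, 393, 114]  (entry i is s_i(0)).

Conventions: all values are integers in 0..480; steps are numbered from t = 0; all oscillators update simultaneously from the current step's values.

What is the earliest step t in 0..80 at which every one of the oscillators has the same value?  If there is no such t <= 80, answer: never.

Simulating step by step:
t=0: [133, 99, 393, 114]  (not all equal)
t=1: [123, 144, 160, 135]  (not all equal)
t=2: [259, 246, 236, 251]  (not all equal)
t=3: [83, 91, 97, 88]  (not all equal)
t=4: [100, 95, 91, 97]  (not all equal)
t=5: [111, 114, 117, 113]  (not all equal)
t=6: [169, 168, 166, 168]  (not all equal)
t=7: [329, 330, 331, 330]  (not all equal)
t=8: [336, 336, 335, 336]  (not all equal)
t=9: [353, 353, 353, 353]  (all equal)

Answer: 9
Key observation: Synchronization is absorbing here: once all oscillators are equal they stay equal, and step 9 is the first all-equal step.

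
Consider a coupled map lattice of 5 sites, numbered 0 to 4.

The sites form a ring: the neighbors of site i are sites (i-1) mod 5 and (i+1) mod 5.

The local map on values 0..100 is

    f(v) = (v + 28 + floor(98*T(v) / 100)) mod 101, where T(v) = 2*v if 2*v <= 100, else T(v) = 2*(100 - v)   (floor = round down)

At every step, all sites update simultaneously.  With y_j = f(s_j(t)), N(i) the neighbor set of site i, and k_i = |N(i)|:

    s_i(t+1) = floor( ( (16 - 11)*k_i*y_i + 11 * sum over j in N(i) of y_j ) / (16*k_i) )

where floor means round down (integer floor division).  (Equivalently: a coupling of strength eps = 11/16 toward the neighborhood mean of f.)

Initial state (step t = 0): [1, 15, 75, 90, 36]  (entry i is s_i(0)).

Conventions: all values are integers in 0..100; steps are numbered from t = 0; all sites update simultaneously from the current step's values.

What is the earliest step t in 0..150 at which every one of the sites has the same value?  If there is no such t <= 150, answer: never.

Simulating step by step:
t=0: [1, 15, 75, 90, 36]  (not all equal)
t=1: [45, 50, 53, 40, 33]  (not all equal)
t=2: [52, 68, 63, 47, 43]  (not all equal)
t=3: [60, 64, 61, 60, 64]  (not all equal)
t=4: [62, 63, 63, 63, 63]  (not all equal)
t=5: [62, 62, 62, 62, 62]  (all equal)

Answer: 5
Key observation: Synchronization is absorbing here: once all sites are equal they stay equal, and step 5 is the first all-equal step.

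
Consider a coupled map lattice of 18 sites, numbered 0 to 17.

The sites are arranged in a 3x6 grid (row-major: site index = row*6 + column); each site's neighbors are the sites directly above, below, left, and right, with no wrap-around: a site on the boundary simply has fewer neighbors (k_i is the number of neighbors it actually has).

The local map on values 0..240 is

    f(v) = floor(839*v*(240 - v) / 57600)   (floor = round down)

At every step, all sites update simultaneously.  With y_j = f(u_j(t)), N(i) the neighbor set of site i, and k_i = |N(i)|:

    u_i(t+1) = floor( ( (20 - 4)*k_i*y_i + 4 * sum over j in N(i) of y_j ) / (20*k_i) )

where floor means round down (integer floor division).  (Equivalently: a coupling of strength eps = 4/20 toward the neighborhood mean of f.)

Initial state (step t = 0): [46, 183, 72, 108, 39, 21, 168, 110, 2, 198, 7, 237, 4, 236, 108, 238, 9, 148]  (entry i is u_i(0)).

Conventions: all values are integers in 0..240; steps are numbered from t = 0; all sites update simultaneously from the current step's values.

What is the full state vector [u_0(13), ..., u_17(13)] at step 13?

Answer: [126, 142, 203, 205, 205, 205, 201, 204, 206, 206, 205, 205, 207, 207, 206, 206, 206, 205]

Derivation:
t=0: [46, 183, 72, 108, 39, 21, 168, 110, 2, 198, 7, 237, 4, 236, 108, 238, 9, 148]
t=1: [135, 155, 165, 193, 110, 65, 164, 183, 40, 108, 32, 27, 29, 38, 167, 28, 39, 162]
t=2: [202, 188, 173, 145, 192, 161, 174, 150, 128, 187, 107, 96, 100, 116, 162, 102, 115, 166]
t=3: [119, 145, 171, 189, 146, 181, 167, 193, 201, 156, 200, 198, 200, 206, 188, 199, 206, 183]
t=4: [204, 194, 167, 149, 186, 156, 172, 135, 122, 176, 123, 124, 120, 107, 135, 123, 107, 143]
t=5: [114, 135, 177, 190, 156, 187, 170, 200, 204, 172, 203, 207, 204, 207, 206, 205, 206, 203]
t=6: [205, 197, 159, 145, 178, 144, 167, 122, 112, 158, 115, 103, 112, 100, 102, 108, 103, 107]
t=7: [113, 131, 185, 195, 168, 197, 176, 202, 205, 191, 205, 205, 204, 203, 205, 205, 205, 206]
t=8: [204, 196, 147, 132, 164, 126, 159, 118, 108, 130, 109, 105, 112, 108, 104, 106, 103, 102]
t=9: [116, 134, 195, 204, 186, 205, 184, 203, 206, 207, 205, 206, 205, 207, 206, 206, 205, 205]
t=10: [202, 194, 129, 109, 137, 108, 148, 115, 103, 99, 105, 102, 108, 100, 101, 101, 103, 103]
t=11: [121, 138, 202, 206, 205, 206, 193, 203, 205, 203, 205, 205, 205, 203, 204, 204, 205, 205]
t=12: [200, 192, 116, 103, 103, 102, 133, 114, 104, 108, 104, 103, 107, 108, 106, 106, 104, 104]
t=13: [126, 142, 203, 205, 205, 205, 201, 204, 206, 206, 205, 205, 207, 207, 206, 206, 206, 205]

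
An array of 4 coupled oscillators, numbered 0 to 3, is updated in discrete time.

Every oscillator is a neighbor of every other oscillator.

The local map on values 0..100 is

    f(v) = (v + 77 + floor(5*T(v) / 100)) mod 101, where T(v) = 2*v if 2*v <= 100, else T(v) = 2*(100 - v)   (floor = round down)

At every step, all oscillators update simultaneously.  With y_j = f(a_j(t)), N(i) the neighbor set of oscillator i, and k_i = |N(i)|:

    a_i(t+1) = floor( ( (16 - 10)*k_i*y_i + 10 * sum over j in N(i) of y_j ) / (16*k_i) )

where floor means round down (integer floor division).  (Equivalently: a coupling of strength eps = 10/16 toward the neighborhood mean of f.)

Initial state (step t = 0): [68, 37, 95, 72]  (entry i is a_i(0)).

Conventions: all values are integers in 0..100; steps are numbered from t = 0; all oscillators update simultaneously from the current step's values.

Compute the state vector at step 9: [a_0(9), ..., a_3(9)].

Simulating step by step:
t=0: [68, 37, 95, 72]
t=1: [46, 41, 50, 46]
t=2: [26, 25, 26, 26]
t=3: [3, 3, 3, 3]
t=4: [80, 80, 80, 80]
t=5: [58, 58, 58, 58]
t=6: [38, 38, 38, 38]
t=7: [17, 17, 17, 17]
t=8: [95, 95, 95, 95]
t=9: [71, 71, 71, 71]

Answer: [71, 71, 71, 71]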